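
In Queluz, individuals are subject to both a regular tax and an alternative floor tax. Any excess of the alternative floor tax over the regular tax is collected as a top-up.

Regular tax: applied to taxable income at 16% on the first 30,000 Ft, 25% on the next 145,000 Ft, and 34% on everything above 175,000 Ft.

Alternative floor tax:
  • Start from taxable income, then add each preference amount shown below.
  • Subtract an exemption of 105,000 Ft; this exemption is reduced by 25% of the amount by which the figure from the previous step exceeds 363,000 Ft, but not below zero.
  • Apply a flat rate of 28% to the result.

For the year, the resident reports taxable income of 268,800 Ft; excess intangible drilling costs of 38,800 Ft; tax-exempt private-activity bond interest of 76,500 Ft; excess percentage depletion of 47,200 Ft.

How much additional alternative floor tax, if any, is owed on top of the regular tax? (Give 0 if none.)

Regular tax:
  30,000 Ft × 16% = 4,800 Ft
  145,000 Ft × 25% = 36,250 Ft
  93,800 Ft × 34% = 31,892 Ft
  → 72,942 Ft

Alternative floor tax:
  Adjusted income: 268,800 Ft + 38,800 Ft + 76,500 Ft + 47,200 Ft = 431,300 Ft
  Exemption: 105,000 Ft − 25% × (431,300 Ft − 363,000 Ft) = 105,000 Ft − 17,075 Ft = 87,925 Ft
  Base: 431,300 Ft − 87,925 Ft = 343,375 Ft
  343,375 Ft × 28% = 96,145 Ft

Excess of alternative floor tax over regular tax: 96,145 Ft − 72,942 Ft = 23,203 Ft.

23,203 Ft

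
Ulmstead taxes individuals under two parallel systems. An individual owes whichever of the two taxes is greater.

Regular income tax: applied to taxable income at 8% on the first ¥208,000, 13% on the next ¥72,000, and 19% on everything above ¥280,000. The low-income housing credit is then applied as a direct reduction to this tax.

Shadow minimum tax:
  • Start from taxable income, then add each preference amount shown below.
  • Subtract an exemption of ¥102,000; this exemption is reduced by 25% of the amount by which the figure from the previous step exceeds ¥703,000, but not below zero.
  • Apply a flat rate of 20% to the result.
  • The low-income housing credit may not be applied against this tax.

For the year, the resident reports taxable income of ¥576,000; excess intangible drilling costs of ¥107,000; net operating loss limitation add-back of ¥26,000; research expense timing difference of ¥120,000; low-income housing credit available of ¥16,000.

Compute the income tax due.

¥151,700

Shadow minimum tax:
  Adjusted income: ¥576,000 + ¥107,000 + ¥26,000 + ¥120,000 = ¥829,000
  Exemption: ¥102,000 − 25% × (¥829,000 − ¥703,000) = ¥102,000 − ¥31,500 = ¥70,500
  Base: ¥829,000 − ¥70,500 = ¥758,500
  ¥758,500 × 20% = ¥151,700

Regular income tax:
  ¥208,000 × 8% = ¥16,640
  ¥72,000 × 13% = ¥9,360
  ¥296,000 × 19% = ¥56,240
  → ¥82,240
  Less low-income housing credit ¥16,000 → ¥66,240

¥151,700 > ¥66,240, so the shadow minimum tax is the binding amount.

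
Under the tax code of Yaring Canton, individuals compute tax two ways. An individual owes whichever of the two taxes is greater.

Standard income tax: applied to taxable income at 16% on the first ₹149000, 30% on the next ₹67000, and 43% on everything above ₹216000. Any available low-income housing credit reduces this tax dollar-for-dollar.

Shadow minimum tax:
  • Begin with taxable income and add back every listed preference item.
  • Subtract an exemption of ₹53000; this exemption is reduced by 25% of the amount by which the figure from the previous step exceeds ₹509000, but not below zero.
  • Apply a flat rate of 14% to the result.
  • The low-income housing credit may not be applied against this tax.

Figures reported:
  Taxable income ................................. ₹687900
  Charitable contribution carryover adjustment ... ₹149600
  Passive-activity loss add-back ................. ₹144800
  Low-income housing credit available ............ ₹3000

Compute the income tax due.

Standard income tax:
  ₹149000 × 16% = ₹23840
  ₹67000 × 30% = ₹20100
  ₹471900 × 43% = ₹202917
  → ₹246857
  Less low-income housing credit ₹3000 → ₹243857

Shadow minimum tax:
  Adjusted income: ₹687900 + ₹149600 + ₹144800 = ₹982300
  Exemption: 25% × (₹982300 − ₹509000) = ₹118325 ≥ ₹53000, so the exemption is fully phased out
  Base: ₹982300 − ₹0 = ₹982300
  ₹982300 × 14% = ₹137522

₹243857 > ₹137522, so the standard income tax governs.

₹243857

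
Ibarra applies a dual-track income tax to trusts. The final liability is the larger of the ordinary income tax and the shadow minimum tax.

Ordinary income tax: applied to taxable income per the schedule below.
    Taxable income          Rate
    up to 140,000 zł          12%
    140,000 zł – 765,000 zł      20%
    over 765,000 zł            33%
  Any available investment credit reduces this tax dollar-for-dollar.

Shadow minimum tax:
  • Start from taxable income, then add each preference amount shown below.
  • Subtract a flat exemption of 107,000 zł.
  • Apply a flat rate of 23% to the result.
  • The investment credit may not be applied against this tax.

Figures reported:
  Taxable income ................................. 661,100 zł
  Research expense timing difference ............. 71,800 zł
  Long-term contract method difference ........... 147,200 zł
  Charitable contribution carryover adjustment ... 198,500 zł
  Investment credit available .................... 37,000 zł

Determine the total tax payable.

223,468 zł

Shadow minimum tax:
  Adjusted income: 661,100 zł + 71,800 zł + 147,200 zł + 198,500 zł = 1,078,600 zł
  Less exemption 107,000 zł → base 971,600 zł
  971,600 zł × 23% = 223,468 zł

Ordinary income tax:
  140,000 zł × 12% = 16,800 zł
  521,100 zł × 20% = 104,220 zł
  → 121,020 zł
  Less investment credit 37,000 zł → 84,020 zł

223,468 zł > 84,020 zł, so the shadow minimum tax is the binding amount.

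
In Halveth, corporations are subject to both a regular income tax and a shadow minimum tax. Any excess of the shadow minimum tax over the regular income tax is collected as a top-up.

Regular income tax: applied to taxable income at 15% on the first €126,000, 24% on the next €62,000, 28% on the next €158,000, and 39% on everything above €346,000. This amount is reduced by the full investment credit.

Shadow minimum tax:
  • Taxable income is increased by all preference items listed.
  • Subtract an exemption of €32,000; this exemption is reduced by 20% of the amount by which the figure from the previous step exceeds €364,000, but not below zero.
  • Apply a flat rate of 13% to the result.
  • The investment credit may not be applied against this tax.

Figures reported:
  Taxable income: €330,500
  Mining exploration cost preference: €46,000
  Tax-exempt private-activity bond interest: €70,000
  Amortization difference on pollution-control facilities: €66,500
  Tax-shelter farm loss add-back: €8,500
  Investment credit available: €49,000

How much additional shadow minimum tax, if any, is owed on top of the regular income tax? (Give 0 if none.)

Shadow minimum tax:
  Adjusted income: €330,500 + €46,000 + €70,000 + €66,500 + €8,500 = €521,500
  Exemption: €32,000 − 20% × (€521,500 − €364,000) = €32,000 − €31,500 = €500
  Base: €521,500 − €500 = €521,000
  €521,000 × 13% = €67,730

Regular income tax:
  €126,000 × 15% = €18,900
  €62,000 × 24% = €14,880
  €142,500 × 28% = €39,900
  → €73,680
  Less investment credit €49,000 → €24,680

Excess of shadow minimum tax over regular income tax: €67,730 − €24,680 = €43,050.

€43,050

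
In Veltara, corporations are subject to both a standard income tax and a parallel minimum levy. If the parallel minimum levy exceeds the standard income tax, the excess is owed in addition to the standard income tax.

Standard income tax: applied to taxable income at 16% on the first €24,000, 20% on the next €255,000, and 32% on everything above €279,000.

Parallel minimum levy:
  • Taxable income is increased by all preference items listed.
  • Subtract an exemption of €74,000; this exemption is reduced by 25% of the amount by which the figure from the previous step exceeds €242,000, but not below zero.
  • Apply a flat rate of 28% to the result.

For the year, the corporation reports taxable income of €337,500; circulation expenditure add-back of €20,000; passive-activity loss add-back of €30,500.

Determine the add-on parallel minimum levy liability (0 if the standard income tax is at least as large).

€24,580

Parallel minimum levy:
  Adjusted income: €337,500 + €20,000 + €30,500 = €388,000
  Exemption: €74,000 − 25% × (€388,000 − €242,000) = €74,000 − €36,500 = €37,500
  Base: €388,000 − €37,500 = €350,500
  €350,500 × 28% = €98,140

Standard income tax:
  €24,000 × 16% = €3,840
  €255,000 × 20% = €51,000
  €58,500 × 32% = €18,720
  → €73,560

Excess of parallel minimum levy over standard income tax: €98,140 − €73,560 = €24,580.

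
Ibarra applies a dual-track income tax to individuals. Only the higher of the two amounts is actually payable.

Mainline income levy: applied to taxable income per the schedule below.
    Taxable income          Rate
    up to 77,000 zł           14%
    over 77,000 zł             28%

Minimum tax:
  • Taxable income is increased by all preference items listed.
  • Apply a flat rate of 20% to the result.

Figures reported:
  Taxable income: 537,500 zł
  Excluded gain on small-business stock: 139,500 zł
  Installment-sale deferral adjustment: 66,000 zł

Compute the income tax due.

Minimum tax:
  Adjusted income: 537,500 zł + 139,500 zł + 66,000 zł = 743,000 zł
  743,000 zł × 20% = 148,600 zł

Mainline income levy:
  77,000 zł × 14% = 10,780 zł
  460,500 zł × 28% = 128,940 zł
  → 139,720 zł

148,600 zł > 139,720 zł, so the minimum tax is the binding amount.

148,600 zł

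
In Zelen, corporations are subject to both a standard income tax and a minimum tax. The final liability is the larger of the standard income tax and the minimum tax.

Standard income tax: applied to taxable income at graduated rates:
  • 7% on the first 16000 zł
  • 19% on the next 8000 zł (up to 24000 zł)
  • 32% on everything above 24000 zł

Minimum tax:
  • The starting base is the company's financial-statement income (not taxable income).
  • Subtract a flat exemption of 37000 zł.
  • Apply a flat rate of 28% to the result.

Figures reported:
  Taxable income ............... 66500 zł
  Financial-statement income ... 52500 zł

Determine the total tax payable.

16240 zł

Standard income tax:
  16000 zł × 7% = 1120 zł
  8000 zł × 19% = 1520 zł
  42500 zł × 32% = 13600 zł
  → 16240 zł

Minimum tax:
  Base (financial-statement income): 52500 zł
  Less exemption 37000 zł → base 15500 zł
  15500 zł × 28% = 4340 zł

16240 zł > 4340 zł, so the standard income tax governs.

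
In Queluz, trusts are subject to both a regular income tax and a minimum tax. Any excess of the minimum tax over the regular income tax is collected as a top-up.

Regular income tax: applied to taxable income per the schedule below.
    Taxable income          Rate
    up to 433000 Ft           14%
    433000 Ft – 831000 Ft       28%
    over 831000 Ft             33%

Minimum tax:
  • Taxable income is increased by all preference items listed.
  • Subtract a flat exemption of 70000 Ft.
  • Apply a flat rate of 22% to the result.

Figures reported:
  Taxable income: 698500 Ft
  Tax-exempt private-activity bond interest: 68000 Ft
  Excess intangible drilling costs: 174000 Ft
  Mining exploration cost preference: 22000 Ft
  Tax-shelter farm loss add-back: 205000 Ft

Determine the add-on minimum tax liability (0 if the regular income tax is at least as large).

106490 Ft

Regular income tax:
  433000 Ft × 14% = 60620 Ft
  265500 Ft × 28% = 74340 Ft
  → 134960 Ft

Minimum tax:
  Adjusted income: 698500 Ft + 68000 Ft + 174000 Ft + 22000 Ft + 205000 Ft = 1167500 Ft
  Less exemption 70000 Ft → base 1097500 Ft
  1097500 Ft × 22% = 241450 Ft

Excess of minimum tax over regular income tax: 241450 Ft − 134960 Ft = 106490 Ft.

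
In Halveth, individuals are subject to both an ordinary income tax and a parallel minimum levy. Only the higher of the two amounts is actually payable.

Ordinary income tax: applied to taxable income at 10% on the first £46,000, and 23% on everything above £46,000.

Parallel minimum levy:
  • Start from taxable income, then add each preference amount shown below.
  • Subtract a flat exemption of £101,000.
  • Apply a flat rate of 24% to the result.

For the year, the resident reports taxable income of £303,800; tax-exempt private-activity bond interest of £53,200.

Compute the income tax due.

Parallel minimum levy:
  Adjusted income: £303,800 + £53,200 = £357,000
  Less exemption £101,000 → base £256,000
  £256,000 × 24% = £61,440

Ordinary income tax:
  £46,000 × 10% = £4,600
  £257,800 × 23% = £59,294
  → £63,894

£63,894 > £61,440, so the ordinary income tax governs.

£63,894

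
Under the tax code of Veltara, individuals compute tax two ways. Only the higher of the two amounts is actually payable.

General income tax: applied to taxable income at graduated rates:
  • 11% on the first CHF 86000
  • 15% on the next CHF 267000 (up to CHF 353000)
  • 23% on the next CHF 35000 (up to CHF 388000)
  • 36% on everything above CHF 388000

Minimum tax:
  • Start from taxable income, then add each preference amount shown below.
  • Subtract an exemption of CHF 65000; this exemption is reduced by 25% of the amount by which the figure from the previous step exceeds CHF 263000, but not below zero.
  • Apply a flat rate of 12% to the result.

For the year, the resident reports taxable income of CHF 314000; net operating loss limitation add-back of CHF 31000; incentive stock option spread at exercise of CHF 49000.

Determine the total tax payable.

General income tax:
  CHF 86000 × 11% = CHF 9460
  CHF 228000 × 15% = CHF 34200
  → CHF 43660

Minimum tax:
  Adjusted income: CHF 314000 + CHF 31000 + CHF 49000 = CHF 394000
  Exemption: CHF 65000 − 25% × (CHF 394000 − CHF 263000) = CHF 65000 − CHF 32750 = CHF 32250
  Base: CHF 394000 − CHF 32250 = CHF 361750
  CHF 361750 × 12% = CHF 43410

CHF 43660 > CHF 43410, so the general income tax governs.

CHF 43660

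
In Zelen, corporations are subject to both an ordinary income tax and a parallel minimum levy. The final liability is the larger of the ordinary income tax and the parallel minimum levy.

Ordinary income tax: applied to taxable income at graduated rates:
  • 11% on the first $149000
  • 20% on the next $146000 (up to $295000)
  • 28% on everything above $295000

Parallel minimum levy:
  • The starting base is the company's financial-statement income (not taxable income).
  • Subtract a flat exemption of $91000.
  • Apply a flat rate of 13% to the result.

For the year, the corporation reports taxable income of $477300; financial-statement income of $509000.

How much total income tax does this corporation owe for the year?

$96634

Ordinary income tax:
  $149000 × 11% = $16390
  $146000 × 20% = $29200
  $182300 × 28% = $51044
  → $96634

Parallel minimum levy:
  Base (financial-statement income): $509000
  Less exemption $91000 → base $418000
  $418000 × 13% = $54340

$96634 > $54340, so the ordinary income tax governs.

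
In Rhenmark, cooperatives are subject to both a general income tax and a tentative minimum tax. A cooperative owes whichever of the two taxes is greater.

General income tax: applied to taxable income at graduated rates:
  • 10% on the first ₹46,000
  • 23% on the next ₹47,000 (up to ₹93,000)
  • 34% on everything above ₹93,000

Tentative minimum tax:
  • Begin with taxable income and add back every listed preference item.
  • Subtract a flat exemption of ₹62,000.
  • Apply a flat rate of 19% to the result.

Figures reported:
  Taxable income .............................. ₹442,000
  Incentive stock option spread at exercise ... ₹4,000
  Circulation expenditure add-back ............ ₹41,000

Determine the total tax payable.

Tentative minimum tax:
  Adjusted income: ₹442,000 + ₹4,000 + ₹41,000 = ₹487,000
  Less exemption ₹62,000 → base ₹425,000
  ₹425,000 × 19% = ₹80,750

General income tax:
  ₹46,000 × 10% = ₹4,600
  ₹47,000 × 23% = ₹10,810
  ₹349,000 × 34% = ₹118,660
  → ₹134,070

₹134,070 > ₹80,750, so the general income tax governs.

₹134,070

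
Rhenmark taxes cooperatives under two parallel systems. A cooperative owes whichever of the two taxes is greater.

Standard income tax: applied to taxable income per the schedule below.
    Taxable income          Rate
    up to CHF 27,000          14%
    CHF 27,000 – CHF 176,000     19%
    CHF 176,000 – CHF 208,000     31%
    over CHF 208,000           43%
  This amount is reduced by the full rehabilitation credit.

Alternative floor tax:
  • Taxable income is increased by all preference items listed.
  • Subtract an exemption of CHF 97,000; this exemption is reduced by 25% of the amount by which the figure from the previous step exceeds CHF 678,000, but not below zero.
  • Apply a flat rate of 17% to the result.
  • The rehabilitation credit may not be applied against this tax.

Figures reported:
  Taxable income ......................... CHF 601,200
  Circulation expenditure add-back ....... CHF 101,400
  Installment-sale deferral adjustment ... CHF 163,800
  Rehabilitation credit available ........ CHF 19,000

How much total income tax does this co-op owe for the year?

CHF 192,086

Standard income tax:
  CHF 27,000 × 14% = CHF 3,780
  CHF 149,000 × 19% = CHF 28,310
  CHF 32,000 × 31% = CHF 9,920
  CHF 393,200 × 43% = CHF 169,076
  → CHF 211,086
  Less rehabilitation credit CHF 19,000 → CHF 192,086

Alternative floor tax:
  Adjusted income: CHF 601,200 + CHF 101,400 + CHF 163,800 = CHF 866,400
  Exemption: CHF 97,000 − 25% × (CHF 866,400 − CHF 678,000) = CHF 97,000 − CHF 47,100 = CHF 49,900
  Base: CHF 866,400 − CHF 49,900 = CHF 816,500
  CHF 816,500 × 17% = CHF 138,805

CHF 192,086 > CHF 138,805, so the standard income tax governs.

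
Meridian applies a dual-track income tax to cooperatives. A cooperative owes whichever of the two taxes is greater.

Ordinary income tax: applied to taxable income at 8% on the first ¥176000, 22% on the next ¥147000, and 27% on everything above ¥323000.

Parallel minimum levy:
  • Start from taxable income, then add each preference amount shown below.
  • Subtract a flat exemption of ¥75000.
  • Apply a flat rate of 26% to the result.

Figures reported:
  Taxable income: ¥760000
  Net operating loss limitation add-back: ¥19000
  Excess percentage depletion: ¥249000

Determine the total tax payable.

¥247780

Ordinary income tax:
  ¥176000 × 8% = ¥14080
  ¥147000 × 22% = ¥32340
  ¥437000 × 27% = ¥117990
  → ¥164410

Parallel minimum levy:
  Adjusted income: ¥760000 + ¥19000 + ¥249000 = ¥1028000
  Less exemption ¥75000 → base ¥953000
  ¥953000 × 26% = ¥247780

¥247780 > ¥164410, so the parallel minimum levy is the binding amount.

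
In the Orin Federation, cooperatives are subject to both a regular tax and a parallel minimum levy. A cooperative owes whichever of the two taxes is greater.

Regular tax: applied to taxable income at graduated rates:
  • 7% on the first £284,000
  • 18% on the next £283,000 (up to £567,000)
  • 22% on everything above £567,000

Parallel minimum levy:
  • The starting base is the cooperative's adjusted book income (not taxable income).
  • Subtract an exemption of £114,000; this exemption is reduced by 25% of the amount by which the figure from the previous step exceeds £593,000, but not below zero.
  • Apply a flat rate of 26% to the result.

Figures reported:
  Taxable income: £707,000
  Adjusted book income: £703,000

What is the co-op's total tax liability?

Regular tax:
  £284,000 × 7% = £19,880
  £283,000 × 18% = £50,940
  £140,000 × 22% = £30,800
  → £101,620

Parallel minimum levy:
  Base (adjusted book income): £703,000
  Exemption: £114,000 − 25% × (£703,000 − £593,000) = £114,000 − £27,500 = £86,500
  Base: £703,000 − £86,500 = £616,500
  £616,500 × 26% = £160,290

£160,290 > £101,620, so the parallel minimum levy is the binding amount.

£160,290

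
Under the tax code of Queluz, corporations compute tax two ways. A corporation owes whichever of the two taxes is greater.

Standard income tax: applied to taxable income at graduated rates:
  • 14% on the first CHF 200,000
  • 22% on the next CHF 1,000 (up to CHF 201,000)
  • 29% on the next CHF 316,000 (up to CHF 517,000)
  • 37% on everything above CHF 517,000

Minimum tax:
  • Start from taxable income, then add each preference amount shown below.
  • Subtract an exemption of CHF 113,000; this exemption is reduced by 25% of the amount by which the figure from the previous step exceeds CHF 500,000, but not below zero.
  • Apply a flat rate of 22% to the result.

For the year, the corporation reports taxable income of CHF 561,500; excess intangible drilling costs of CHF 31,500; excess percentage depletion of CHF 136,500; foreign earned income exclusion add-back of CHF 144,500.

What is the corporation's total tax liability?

Minimum tax:
  Adjusted income: CHF 561,500 + CHF 31,500 + CHF 136,500 + CHF 144,500 = CHF 874,000
  Exemption: CHF 113,000 − 25% × (CHF 874,000 − CHF 500,000) = CHF 113,000 − CHF 93,500 = CHF 19,500
  Base: CHF 874,000 − CHF 19,500 = CHF 854,500
  CHF 854,500 × 22% = CHF 187,990

Standard income tax:
  CHF 200,000 × 14% = CHF 28,000
  CHF 1,000 × 22% = CHF 220
  CHF 316,000 × 29% = CHF 91,640
  CHF 44,500 × 37% = CHF 16,465
  → CHF 136,325

CHF 187,990 > CHF 136,325, so the minimum tax is the binding amount.

CHF 187,990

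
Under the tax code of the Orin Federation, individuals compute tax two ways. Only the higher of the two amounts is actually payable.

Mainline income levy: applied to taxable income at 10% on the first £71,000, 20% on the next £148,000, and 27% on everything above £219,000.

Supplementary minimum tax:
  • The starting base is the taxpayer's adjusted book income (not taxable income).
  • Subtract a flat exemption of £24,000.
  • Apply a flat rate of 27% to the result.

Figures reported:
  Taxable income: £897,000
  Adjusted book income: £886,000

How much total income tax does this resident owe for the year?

£232,740

Mainline income levy:
  £71,000 × 10% = £7,100
  £148,000 × 20% = £29,600
  £678,000 × 27% = £183,060
  → £219,760

Supplementary minimum tax:
  Base (adjusted book income): £886,000
  Less exemption £24,000 → base £862,000
  £862,000 × 27% = £232,740

£232,740 > £219,760, so the supplementary minimum tax is the binding amount.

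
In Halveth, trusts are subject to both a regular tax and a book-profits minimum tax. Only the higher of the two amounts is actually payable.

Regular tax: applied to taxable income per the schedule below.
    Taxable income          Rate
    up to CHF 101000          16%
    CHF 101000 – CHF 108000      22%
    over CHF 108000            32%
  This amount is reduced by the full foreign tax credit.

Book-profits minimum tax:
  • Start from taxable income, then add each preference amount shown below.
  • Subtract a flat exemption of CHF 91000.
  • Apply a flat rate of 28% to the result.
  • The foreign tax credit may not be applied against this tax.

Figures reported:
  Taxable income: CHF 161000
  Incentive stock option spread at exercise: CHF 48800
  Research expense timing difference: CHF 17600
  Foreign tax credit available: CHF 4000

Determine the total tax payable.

CHF 38192

Book-profits minimum tax:
  Adjusted income: CHF 161000 + CHF 48800 + CHF 17600 = CHF 227400
  Less exemption CHF 91000 → base CHF 136400
  CHF 136400 × 28% = CHF 38192

Regular tax:
  CHF 101000 × 16% = CHF 16160
  CHF 7000 × 22% = CHF 1540
  CHF 53000 × 32% = CHF 16960
  → CHF 34660
  Less foreign tax credit CHF 4000 → CHF 30660

CHF 38192 > CHF 30660, so the book-profits minimum tax is the binding amount.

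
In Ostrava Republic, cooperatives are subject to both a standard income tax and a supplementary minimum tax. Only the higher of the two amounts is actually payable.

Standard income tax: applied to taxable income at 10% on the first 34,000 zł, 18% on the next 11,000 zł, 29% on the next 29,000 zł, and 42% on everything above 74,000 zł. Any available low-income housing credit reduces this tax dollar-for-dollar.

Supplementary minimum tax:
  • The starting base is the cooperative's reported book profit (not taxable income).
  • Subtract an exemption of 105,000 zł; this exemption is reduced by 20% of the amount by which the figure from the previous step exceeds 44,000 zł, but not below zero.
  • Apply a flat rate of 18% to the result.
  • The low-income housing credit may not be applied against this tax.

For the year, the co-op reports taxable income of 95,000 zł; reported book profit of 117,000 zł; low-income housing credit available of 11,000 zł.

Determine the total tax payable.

11,610 zł

Supplementary minimum tax:
  Base (reported book profit): 117,000 zł
  Exemption: 105,000 zł − 20% × (117,000 zł − 44,000 zł) = 105,000 zł − 14,600 zł = 90,400 zł
  Base: 117,000 zł − 90,400 zł = 26,600 zł
  26,600 zł × 18% = 4,788 zł

Standard income tax:
  34,000 zł × 10% = 3,400 zł
  11,000 zł × 18% = 1,980 zł
  29,000 zł × 29% = 8,410 zł
  21,000 zł × 42% = 8,820 zł
  → 22,610 zł
  Less low-income housing credit 11,000 zł → 11,610 zł

11,610 zł > 4,788 zł, so the standard income tax governs.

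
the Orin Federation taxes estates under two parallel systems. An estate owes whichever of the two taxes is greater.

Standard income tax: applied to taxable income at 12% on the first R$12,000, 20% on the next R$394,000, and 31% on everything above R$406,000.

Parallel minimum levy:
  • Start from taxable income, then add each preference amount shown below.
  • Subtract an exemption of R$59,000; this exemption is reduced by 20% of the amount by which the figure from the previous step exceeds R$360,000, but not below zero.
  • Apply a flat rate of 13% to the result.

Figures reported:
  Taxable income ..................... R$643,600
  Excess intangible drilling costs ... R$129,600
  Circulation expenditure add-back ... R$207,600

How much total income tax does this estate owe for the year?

Standard income tax:
  R$12,000 × 12% = R$1,440
  R$394,000 × 20% = R$78,800
  R$237,600 × 31% = R$73,656
  → R$153,896

Parallel minimum levy:
  Adjusted income: R$643,600 + R$129,600 + R$207,600 = R$980,800
  Exemption: 20% × (R$980,800 − R$360,000) = R$124,160 ≥ R$59,000, so the exemption is fully phased out
  Base: R$980,800 − R$0 = R$980,800
  R$980,800 × 13% = R$127,504

R$153,896 > R$127,504, so the standard income tax governs.

R$153,896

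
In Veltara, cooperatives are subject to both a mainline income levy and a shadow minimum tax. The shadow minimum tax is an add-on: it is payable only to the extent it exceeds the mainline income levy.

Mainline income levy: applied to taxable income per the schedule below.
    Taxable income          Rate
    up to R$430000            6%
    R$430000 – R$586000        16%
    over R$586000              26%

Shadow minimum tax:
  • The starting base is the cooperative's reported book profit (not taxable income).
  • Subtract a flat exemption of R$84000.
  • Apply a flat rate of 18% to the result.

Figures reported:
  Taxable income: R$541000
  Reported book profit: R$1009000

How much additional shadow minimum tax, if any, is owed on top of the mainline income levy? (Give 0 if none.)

Mainline income levy:
  R$430000 × 6% = R$25800
  R$111000 × 16% = R$17760
  → R$43560

Shadow minimum tax:
  Base (reported book profit): R$1009000
  Less exemption R$84000 → base R$925000
  R$925000 × 18% = R$166500

Excess of shadow minimum tax over mainline income levy: R$166500 − R$43560 = R$122940.

R$122940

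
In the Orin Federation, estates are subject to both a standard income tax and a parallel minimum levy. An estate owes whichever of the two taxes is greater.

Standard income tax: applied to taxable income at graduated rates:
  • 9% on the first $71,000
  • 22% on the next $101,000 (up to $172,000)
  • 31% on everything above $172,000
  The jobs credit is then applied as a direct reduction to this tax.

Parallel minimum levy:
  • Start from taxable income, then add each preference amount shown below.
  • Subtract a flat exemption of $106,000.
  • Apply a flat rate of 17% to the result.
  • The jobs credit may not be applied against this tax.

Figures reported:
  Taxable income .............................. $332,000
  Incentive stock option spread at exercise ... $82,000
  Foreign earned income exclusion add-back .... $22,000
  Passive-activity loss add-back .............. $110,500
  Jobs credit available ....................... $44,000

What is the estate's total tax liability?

Standard income tax:
  $71,000 × 9% = $6,390
  $101,000 × 22% = $22,220
  $160,000 × 31% = $49,600
  → $78,210
  Less jobs credit $44,000 → $34,210

Parallel minimum levy:
  Adjusted income: $332,000 + $82,000 + $22,000 + $110,500 = $546,500
  Less exemption $106,000 → base $440,500
  $440,500 × 17% = $74,885

$74,885 > $34,210, so the parallel minimum levy is the binding amount.

$74,885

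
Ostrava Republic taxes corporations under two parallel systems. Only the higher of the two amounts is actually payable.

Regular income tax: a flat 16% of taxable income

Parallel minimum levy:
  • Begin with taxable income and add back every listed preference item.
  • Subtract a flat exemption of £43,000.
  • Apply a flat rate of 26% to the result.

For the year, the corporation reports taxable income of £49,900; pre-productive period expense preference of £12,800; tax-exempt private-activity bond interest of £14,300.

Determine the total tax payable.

£8,840

Regular income tax:
  £49,900 × 16% = £7,984

Parallel minimum levy:
  Adjusted income: £49,900 + £12,800 + £14,300 = £77,000
  Less exemption £43,000 → base £34,000
  £34,000 × 26% = £8,840

£8,840 > £7,984, so the parallel minimum levy is the binding amount.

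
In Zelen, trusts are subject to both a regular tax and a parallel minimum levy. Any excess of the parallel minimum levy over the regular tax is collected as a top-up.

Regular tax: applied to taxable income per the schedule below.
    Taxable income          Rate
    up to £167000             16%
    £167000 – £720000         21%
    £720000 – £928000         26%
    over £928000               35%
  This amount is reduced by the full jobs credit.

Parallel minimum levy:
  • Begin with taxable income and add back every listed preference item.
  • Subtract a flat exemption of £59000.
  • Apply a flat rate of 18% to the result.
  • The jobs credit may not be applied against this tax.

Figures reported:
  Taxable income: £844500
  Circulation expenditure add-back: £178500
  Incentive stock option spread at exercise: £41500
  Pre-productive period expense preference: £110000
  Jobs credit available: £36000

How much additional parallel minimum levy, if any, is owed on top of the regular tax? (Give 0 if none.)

Regular tax:
  £167000 × 16% = £26720
  £553000 × 21% = £116130
  £124500 × 26% = £32370
  → £175220
  Less jobs credit £36000 → £139220

Parallel minimum levy:
  Adjusted income: £844500 + £178500 + £41500 + £110000 = £1174500
  Less exemption £59000 → base £1115500
  £1115500 × 18% = £200790

Excess of parallel minimum levy over regular tax: £200790 − £139220 = £61570.

£61570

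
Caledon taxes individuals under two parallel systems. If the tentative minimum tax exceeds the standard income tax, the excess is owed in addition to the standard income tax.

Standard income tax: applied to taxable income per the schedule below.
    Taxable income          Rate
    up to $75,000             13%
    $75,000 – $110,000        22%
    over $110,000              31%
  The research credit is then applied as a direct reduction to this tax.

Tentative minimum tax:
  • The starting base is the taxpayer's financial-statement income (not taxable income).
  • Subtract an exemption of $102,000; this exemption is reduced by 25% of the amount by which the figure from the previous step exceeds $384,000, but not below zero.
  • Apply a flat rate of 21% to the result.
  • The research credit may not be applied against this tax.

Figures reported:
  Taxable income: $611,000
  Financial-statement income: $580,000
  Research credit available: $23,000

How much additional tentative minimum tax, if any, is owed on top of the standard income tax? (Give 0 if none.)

Tentative minimum tax:
  Base (financial-statement income): $580,000
  Exemption: $102,000 − 25% × ($580,000 − $384,000) = $102,000 − $49,000 = $53,000
  Base: $580,000 − $53,000 = $527,000
  $527,000 × 21% = $110,670

Standard income tax:
  $75,000 × 13% = $9,750
  $35,000 × 22% = $7,700
  $501,000 × 31% = $155,310
  → $172,760
  Less research credit $23,000 → $149,760

$110,670 ≤ $149,760, so no add-on is due.

$0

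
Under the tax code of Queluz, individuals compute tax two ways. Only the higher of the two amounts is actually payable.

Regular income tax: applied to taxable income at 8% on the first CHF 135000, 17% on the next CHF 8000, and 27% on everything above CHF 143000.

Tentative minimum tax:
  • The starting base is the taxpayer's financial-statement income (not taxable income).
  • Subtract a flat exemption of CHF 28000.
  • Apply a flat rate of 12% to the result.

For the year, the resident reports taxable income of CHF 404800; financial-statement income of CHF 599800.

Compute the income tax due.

CHF 82846

Tentative minimum tax:
  Base (financial-statement income): CHF 599800
  Less exemption CHF 28000 → base CHF 571800
  CHF 571800 × 12% = CHF 68616

Regular income tax:
  CHF 135000 × 8% = CHF 10800
  CHF 8000 × 17% = CHF 1360
  CHF 261800 × 27% = CHF 70686
  → CHF 82846

CHF 82846 > CHF 68616, so the regular income tax governs.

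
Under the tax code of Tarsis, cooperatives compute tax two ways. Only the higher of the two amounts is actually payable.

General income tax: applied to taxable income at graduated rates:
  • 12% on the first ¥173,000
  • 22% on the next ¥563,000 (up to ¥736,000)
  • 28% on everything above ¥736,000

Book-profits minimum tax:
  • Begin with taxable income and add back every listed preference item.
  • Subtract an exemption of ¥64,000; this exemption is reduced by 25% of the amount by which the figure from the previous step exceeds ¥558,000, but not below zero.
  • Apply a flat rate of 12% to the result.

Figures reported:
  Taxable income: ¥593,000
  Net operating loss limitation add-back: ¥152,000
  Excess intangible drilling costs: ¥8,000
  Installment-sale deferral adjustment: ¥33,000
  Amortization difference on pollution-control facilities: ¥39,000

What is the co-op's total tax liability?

¥113,160

Book-profits minimum tax:
  Adjusted income: ¥593,000 + ¥152,000 + ¥8,000 + ¥33,000 + ¥39,000 = ¥825,000
  Exemption: 25% × (¥825,000 − ¥558,000) = ¥66,750 ≥ ¥64,000, so the exemption is fully phased out
  Base: ¥825,000 − ¥0 = ¥825,000
  ¥825,000 × 12% = ¥99,000

General income tax:
  ¥173,000 × 12% = ¥20,760
  ¥420,000 × 22% = ¥92,400
  → ¥113,160

¥113,160 > ¥99,000, so the general income tax governs.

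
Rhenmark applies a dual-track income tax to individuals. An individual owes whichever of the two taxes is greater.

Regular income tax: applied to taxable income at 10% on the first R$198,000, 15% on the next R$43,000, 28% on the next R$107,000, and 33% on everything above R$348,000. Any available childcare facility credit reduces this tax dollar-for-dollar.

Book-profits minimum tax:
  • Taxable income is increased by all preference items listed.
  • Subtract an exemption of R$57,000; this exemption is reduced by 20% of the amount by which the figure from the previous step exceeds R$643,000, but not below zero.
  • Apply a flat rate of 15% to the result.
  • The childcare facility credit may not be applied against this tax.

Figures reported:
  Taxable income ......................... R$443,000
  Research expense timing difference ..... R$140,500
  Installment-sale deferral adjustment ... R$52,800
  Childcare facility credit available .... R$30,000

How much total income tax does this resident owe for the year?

R$86,895

Regular income tax:
  R$198,000 × 10% = R$19,800
  R$43,000 × 15% = R$6,450
  R$107,000 × 28% = R$29,960
  R$95,000 × 33% = R$31,350
  → R$87,560
  Less childcare facility credit R$30,000 → R$57,560

Book-profits minimum tax:
  Adjusted income: R$443,000 + R$140,500 + R$52,800 = R$636,300
  Exemption: R$636,300 ≤ R$643,000, so full R$57,000 applies
  Base: R$636,300 − R$57,000 = R$579,300
  R$579,300 × 15% = R$86,895

R$86,895 > R$57,560, so the book-profits minimum tax is the binding amount.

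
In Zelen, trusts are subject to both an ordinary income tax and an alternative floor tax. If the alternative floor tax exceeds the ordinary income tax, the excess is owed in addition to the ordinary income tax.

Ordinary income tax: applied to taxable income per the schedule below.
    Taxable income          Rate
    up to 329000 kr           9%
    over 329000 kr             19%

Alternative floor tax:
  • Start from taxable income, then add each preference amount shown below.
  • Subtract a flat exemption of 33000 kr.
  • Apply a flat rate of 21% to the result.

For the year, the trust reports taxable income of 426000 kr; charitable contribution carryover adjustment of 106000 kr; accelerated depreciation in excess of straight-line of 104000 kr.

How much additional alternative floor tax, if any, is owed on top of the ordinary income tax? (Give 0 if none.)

Alternative floor tax:
  Adjusted income: 426000 kr + 106000 kr + 104000 kr = 636000 kr
  Less exemption 33000 kr → base 603000 kr
  603000 kr × 21% = 126630 kr

Ordinary income tax:
  329000 kr × 9% = 29610 kr
  97000 kr × 19% = 18430 kr
  → 48040 kr

Excess of alternative floor tax over ordinary income tax: 126630 kr − 48040 kr = 78590 kr.

78590 kr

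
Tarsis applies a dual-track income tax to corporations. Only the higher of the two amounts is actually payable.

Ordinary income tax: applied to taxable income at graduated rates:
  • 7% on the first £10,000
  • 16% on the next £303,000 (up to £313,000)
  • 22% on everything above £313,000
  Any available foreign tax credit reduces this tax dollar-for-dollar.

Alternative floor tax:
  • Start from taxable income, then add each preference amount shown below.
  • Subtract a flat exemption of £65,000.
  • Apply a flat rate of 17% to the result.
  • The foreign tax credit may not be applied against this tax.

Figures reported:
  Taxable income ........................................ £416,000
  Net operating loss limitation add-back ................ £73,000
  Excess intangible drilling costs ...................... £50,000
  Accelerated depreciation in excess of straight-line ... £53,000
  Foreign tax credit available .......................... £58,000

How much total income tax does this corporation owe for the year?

Ordinary income tax:
  £10,000 × 7% = £700
  £303,000 × 16% = £48,480
  £103,000 × 22% = £22,660
  → £71,840
  Less foreign tax credit £58,000 → £13,840

Alternative floor tax:
  Adjusted income: £416,000 + £73,000 + £50,000 + £53,000 = £592,000
  Less exemption £65,000 → base £527,000
  £527,000 × 17% = £89,590

£89,590 > £13,840, so the alternative floor tax is the binding amount.

£89,590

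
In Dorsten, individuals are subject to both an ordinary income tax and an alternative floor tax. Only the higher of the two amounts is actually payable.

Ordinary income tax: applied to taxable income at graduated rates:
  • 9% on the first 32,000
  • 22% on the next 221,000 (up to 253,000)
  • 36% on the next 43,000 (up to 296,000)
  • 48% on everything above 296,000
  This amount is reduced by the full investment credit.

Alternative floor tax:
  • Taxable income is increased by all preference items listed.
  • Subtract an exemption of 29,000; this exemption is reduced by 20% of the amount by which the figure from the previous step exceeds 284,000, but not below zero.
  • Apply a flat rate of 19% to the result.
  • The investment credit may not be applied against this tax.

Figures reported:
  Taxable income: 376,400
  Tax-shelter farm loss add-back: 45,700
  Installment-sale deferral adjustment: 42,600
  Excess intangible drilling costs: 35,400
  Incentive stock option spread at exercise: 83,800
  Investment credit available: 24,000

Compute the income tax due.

110,941

Ordinary income tax:
  32,000 × 9% = 2,880
  221,000 × 22% = 48,620
  43,000 × 36% = 15,480
  80,400 × 48% = 38,592
  → 105,572
  Less investment credit 24,000 → 81,572

Alternative floor tax:
  Adjusted income: 376,400 + 45,700 + 42,600 + 35,400 + 83,800 = 583,900
  Exemption: 20% × (583,900 − 284,000) = 59,980 ≥ 29,000, so the exemption is fully phased out
  Base: 583,900 − 0 = 583,900
  583,900 × 19% = 110,941

110,941 > 81,572, so the alternative floor tax is the binding amount.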